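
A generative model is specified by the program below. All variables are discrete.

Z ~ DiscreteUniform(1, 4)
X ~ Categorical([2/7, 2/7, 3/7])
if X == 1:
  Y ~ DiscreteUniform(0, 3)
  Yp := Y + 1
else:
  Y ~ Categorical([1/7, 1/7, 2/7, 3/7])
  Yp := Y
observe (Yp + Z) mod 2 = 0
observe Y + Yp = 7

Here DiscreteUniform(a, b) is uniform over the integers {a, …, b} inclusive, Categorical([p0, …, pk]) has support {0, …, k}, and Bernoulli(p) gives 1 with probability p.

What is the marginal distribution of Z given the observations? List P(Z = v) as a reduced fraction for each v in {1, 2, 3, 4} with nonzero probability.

Enumerate traces; 2 have nonzero weight after conditioning:
  (Z=2, X=1, Y=3) weight 1/56
  (Z=4, X=1, Y=3) weight 1/56
Group by Z:
  weight(Z=2) = 1/56
  weight(Z=4) = 1/56
Total weight = 1/56 + 1/56 = 1/28
P(Z=2 | obs) = 1/56 / 1/28 = 1/2
P(Z=4 | obs) = 1/56 / 1/28 = 1/2

P(Z=2) = 1/2, P(Z=4) = 1/2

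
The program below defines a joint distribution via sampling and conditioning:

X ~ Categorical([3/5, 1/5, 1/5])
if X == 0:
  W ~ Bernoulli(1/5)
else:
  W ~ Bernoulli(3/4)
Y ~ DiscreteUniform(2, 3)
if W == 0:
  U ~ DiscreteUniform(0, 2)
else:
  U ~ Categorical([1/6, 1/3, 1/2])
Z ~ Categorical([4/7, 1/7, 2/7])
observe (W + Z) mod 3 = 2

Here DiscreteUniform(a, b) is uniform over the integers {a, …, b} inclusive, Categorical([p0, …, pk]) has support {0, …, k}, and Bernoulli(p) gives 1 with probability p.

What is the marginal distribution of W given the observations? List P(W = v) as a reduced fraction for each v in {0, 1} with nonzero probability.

P(W=0) = 58/79, P(W=1) = 21/79

Enumerate traces; 36 have nonzero weight after conditioning:
  (X=0, W=0, Y=2, U=0, Z=2) weight 4/175
  (X=0, W=0, Y=2, U=1, Z=2) weight 4/175
  (X=0, W=0, Y=2, U=2, Z=2) weight 4/175
  (X=0, W=0, Y=3, U=0, Z=2) weight 4/175
  (X=0, W=0, Y=3, U=1, Z=2) weight 4/175
  (X=0, W=0, Y=3, U=2, Z=2) weight 4/175
  (X=0, W=1, Y=2, U=0, Z=1) weight 1/700
  (X=0, W=1, Y=2, U=1, Z=1) weight 1/350
  … 28 more
Group by W:
  weight(W=0) = 29/175
  weight(W=1) = 3/50
Total weight = 29/175 + 3/50 = 79/350
P(W=0 | obs) = 29/175 / 79/350 = 58/79
P(W=1 | obs) = 3/50 / 79/350 = 21/79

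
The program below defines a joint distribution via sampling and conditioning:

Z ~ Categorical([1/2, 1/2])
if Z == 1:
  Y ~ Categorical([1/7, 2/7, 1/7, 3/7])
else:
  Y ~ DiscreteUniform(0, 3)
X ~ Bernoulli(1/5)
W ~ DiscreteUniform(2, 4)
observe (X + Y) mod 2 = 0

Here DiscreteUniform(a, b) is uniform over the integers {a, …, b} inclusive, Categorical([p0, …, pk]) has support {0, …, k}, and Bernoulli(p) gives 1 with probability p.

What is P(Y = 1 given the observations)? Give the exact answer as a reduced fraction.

Enumerate traces; 24 have nonzero weight after conditioning:
  (Z=0, Y=0, X=0, W=2) weight 1/30
  (Z=0, Y=0, X=0, W=3) weight 1/30
  (Z=0, Y=0, X=0, W=4) weight 1/30
  (Z=0, Y=1, X=1, W=2) weight 1/120
  (Z=0, Y=1, X=1, W=3) weight 1/120
  (Z=0, Y=1, X=1, W=4) weight 1/120
  (Z=0, Y=2, X=0, W=2) weight 1/30
  (Z=0, Y=2, X=0, W=3) weight 1/30
  (Z=0, Y=3, X=1, W=2) weight 1/120
  … 15 more
Group by Y:
  weight(Y=0) = 11/70
  weight(Y=1) = 3/56
  weight(Y=2) = 11/70
  weight(Y=3) = 19/280
Total weight = 11/70 + 3/56 + 11/70 + 19/280 = 61/140
P(Y=0 | obs) = 11/70 / 61/140 = 22/61
P(Y=1 | obs) = 3/56 / 61/140 = 15/122
P(Y=2 | obs) = 11/70 / 61/140 = 22/61
P(Y=3 | obs) = 19/280 / 61/140 = 19/122

P(Y = 1 | obs) = 15/122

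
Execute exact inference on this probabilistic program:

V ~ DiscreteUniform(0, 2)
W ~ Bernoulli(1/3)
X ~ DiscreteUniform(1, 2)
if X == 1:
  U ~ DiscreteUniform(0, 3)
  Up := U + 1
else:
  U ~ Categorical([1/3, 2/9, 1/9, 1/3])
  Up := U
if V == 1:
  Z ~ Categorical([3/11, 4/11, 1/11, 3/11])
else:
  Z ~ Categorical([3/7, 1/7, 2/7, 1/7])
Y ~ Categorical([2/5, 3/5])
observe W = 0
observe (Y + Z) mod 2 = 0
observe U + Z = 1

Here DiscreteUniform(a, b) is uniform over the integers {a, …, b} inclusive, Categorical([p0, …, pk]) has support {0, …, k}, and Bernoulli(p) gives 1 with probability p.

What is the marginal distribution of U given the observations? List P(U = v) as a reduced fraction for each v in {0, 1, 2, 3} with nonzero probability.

P(U=0) = 525/1018, P(U=1) = 493/1018

Enumerate traces; 12 have nonzero weight after conditioning:
  (V=0, W=0, X=1, U=0, Z=1, Y=1) weight 1/420
  (V=0, W=0, X=1, U=1, Z=0, Y=0) weight 1/210
  (V=0, W=0, X=2, U=0, Z=1, Y=1) weight 1/315
  (V=0, W=0, X=2, U=1, Z=0, Y=0) weight 4/945
  (V=1, W=0, X=1, U=0, Z=1, Y=1) weight 1/165
  (V=1, W=0, X=1, U=1, Z=0, Y=0) weight 1/330
  (V=1, W=0, X=2, U=0, Z=1, Y=1) weight 4/495
  (V=1, W=0, X=2, U=1, Z=0, Y=0) weight 4/1485
  … 4 more
Group by U:
  weight(U=0) = 5/198
  weight(U=1) = 493/20790
Total weight = 5/198 + 493/20790 = 509/10395
P(U=0 | obs) = 5/198 / 509/10395 = 525/1018
P(U=1 | obs) = 493/20790 / 509/10395 = 493/1018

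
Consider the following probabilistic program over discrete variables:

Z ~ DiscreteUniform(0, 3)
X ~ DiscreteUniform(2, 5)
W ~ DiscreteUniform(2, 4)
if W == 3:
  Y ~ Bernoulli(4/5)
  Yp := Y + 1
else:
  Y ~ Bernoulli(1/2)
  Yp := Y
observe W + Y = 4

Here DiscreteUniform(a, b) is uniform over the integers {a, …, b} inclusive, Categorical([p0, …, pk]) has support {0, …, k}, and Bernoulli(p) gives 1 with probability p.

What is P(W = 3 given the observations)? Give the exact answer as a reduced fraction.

P(W = 3 | obs) = 8/13

Enumerate traces; 32 have nonzero weight after conditioning:
  (Z=0, X=2, W=3, Y=1) weight 1/60
  (Z=0, X=2, W=4, Y=0) weight 1/96
  (Z=0, X=3, W=3, Y=1) weight 1/60
  (Z=0, X=3, W=4, Y=0) weight 1/96
  (Z=0, X=4, W=3, Y=1) weight 1/60
  (Z=0, X=4, W=4, Y=0) weight 1/96
  (Z=0, X=5, W=3, Y=1) weight 1/60
  (Z=0, X=5, W=4, Y=0) weight 1/96
  … 24 more
Group by W:
  weight(W=3) = 4/15
  weight(W=4) = 1/6
Total weight = 4/15 + 1/6 = 13/30
P(W=3 | obs) = 4/15 / 13/30 = 8/13
P(W=4 | obs) = 1/6 / 13/30 = 5/13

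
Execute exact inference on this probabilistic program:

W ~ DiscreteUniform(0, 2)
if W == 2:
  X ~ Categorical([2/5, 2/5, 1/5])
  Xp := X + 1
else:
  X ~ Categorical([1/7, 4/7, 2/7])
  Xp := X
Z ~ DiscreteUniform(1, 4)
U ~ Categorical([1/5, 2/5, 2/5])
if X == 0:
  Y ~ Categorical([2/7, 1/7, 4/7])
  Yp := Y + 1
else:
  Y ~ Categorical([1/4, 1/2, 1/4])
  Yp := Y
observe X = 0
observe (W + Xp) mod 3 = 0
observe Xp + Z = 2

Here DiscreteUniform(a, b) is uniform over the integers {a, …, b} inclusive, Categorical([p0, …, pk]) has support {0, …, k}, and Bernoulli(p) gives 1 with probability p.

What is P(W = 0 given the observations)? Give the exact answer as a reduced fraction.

P(W = 0 | obs) = 5/19

Enumerate traces; 18 have nonzero weight after conditioning:
  (W=0, X=0, Z=2, U=0, Y=0) weight 1/1470
  (W=0, X=0, Z=2, U=0, Y=1) weight 1/2940
  (W=0, X=0, Z=2, U=0, Y=2) weight 1/735
  (W=0, X=0, Z=2, U=1, Y=0) weight 1/735
  (W=0, X=0, Z=2, U=1, Y=1) weight 1/1470
  (W=0, X=0, Z=2, U=1, Y=2) weight 2/735
  (W=0, X=0, Z=2, U=2, Y=0) weight 1/735
  (W=0, X=0, Z=2, U=2, Y=1) weight 1/1470
  (W=2, X=0, Z=1, U=0, Y=0) weight 1/525
  … 9 more
Group by W:
  weight(W=0) = 1/84
  weight(W=2) = 1/30
Total weight = 1/84 + 1/30 = 19/420
P(W=0 | obs) = 1/84 / 19/420 = 5/19
P(W=2 | obs) = 1/30 / 19/420 = 14/19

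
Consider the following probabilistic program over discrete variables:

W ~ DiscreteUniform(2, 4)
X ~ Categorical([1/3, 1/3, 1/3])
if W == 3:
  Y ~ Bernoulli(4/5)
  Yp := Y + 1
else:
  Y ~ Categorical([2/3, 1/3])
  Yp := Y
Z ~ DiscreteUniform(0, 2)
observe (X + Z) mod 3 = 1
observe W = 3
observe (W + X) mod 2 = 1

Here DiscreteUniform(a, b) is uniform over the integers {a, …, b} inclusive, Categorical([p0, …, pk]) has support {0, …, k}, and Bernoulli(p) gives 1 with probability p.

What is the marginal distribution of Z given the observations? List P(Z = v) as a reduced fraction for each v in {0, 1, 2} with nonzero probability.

Enumerate traces; 4 have nonzero weight after conditioning:
  (W=3, X=0, Y=0, Z=1) weight 1/135
  (W=3, X=0, Y=1, Z=1) weight 4/135
  (W=3, X=2, Y=0, Z=2) weight 1/135
  (W=3, X=2, Y=1, Z=2) weight 4/135
Group by Z:
  weight(Z=1) = 1/27
  weight(Z=2) = 1/27
Total weight = 1/27 + 1/27 = 2/27
P(Z=1 | obs) = 1/27 / 2/27 = 1/2
P(Z=2 | obs) = 1/27 / 2/27 = 1/2

P(Z=1) = 1/2, P(Z=2) = 1/2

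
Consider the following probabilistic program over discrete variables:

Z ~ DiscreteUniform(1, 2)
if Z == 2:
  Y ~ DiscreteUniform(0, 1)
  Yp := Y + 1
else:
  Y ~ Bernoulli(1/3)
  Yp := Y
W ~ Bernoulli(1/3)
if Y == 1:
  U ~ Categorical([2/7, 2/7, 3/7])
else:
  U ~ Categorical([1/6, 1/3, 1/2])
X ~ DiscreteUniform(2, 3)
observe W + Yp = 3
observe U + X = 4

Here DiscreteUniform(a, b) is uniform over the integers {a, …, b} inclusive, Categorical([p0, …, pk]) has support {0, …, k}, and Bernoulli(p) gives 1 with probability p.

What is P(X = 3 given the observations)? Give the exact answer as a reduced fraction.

Enumerate traces; 2 have nonzero weight after conditioning:
  (Z=2, Y=1, W=1, U=1, X=3) weight 1/84
  (Z=2, Y=1, W=1, U=2, X=2) weight 1/56
Group by X:
  weight(X=2) = 1/56
  weight(X=3) = 1/84
Total weight = 1/56 + 1/84 = 5/168
P(X=2 | obs) = 1/56 / 5/168 = 3/5
P(X=3 | obs) = 1/84 / 5/168 = 2/5

P(X = 3 | obs) = 2/5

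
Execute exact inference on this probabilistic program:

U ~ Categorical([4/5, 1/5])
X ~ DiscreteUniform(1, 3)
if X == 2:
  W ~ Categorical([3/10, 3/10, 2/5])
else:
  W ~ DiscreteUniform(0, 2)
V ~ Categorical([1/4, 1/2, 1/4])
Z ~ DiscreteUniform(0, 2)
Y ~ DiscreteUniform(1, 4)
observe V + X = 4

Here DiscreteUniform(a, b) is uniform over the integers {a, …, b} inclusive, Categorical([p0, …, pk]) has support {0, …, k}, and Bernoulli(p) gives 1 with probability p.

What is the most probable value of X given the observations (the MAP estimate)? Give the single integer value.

Enumerate traces; 144 have nonzero weight after conditioning:
  (U=0, X=2, W=0, V=2, Z=0, Y=1) weight 1/600
  (U=0, X=2, W=0, V=2, Z=0, Y=2) weight 1/600
  (U=0, X=2, W=0, V=2, Z=0, Y=3) weight 1/600
  (U=0, X=2, W=0, V=2, Z=0, Y=4) weight 1/600
  (U=0, X=2, W=0, V=2, Z=1, Y=1) weight 1/600
  (U=0, X=2, W=0, V=2, Z=1, Y=2) weight 1/600
  (U=0, X=2, W=0, V=2, Z=1, Y=3) weight 1/600
  (U=0, X=2, W=0, V=2, Z=1, Y=4) weight 1/600
  (U=0, X=3, W=0, V=1, Z=0, Y=1) weight 1/270
  … 135 more
Group by X:
  weight(X=2) = 1/12
  weight(X=3) = 1/6
Total weight = 1/12 + 1/6 = 1/4
P(X=2 | obs) = 1/12 / 1/4 = 1/3
P(X=3 | obs) = 1/6 / 1/4 = 2/3
argmax = 3

argmax_v P(X = v | obs) = 3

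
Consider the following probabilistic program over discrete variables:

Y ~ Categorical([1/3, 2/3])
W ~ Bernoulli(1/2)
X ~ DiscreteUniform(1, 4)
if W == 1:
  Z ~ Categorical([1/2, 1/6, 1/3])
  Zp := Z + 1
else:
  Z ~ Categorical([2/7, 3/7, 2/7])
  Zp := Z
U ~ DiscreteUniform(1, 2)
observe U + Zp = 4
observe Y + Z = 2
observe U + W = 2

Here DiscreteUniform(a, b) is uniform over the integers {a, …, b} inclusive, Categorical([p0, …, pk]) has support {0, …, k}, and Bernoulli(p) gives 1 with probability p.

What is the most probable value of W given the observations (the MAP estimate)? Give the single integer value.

Enumerate traces; 8 have nonzero weight after conditioning:
  (Y=0, W=0, X=1, Z=2, U=2) weight 1/168
  (Y=0, W=0, X=2, Z=2, U=2) weight 1/168
  (Y=0, W=0, X=3, Z=2, U=2) weight 1/168
  (Y=0, W=0, X=4, Z=2, U=2) weight 1/168
  (Y=0, W=1, X=1, Z=2, U=1) weight 1/144
  (Y=0, W=1, X=2, Z=2, U=1) weight 1/144
  (Y=0, W=1, X=3, Z=2, U=1) weight 1/144
  (Y=0, W=1, X=4, Z=2, U=1) weight 1/144
Group by W:
  weight(W=0) = 1/42
  weight(W=1) = 1/36
Total weight = 1/42 + 1/36 = 13/252
P(W=0 | obs) = 1/42 / 13/252 = 6/13
P(W=1 | obs) = 1/36 / 13/252 = 7/13
argmax = 1

argmax_v P(W = v | obs) = 1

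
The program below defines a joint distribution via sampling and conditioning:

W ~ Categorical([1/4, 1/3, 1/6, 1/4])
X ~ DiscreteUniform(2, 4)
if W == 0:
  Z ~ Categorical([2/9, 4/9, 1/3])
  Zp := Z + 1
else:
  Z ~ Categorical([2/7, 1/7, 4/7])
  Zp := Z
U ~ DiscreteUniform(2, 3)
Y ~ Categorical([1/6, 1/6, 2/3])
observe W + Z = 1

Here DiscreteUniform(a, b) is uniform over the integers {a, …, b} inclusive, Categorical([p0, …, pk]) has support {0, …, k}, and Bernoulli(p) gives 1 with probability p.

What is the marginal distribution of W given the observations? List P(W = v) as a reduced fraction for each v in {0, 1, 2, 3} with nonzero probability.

Enumerate traces; 36 have nonzero weight after conditioning:
  (W=0, X=2, Z=1, U=2, Y=0) weight 1/324
  (W=0, X=2, Z=1, U=2, Y=1) weight 1/324
  (W=0, X=2, Z=1, U=2, Y=2) weight 1/81
  (W=0, X=2, Z=1, U=3, Y=0) weight 1/324
  (W=0, X=2, Z=1, U=3, Y=1) weight 1/324
  (W=0, X=2, Z=1, U=3, Y=2) weight 1/81
  (W=0, X=3, Z=1, U=2, Y=0) weight 1/324
  (W=0, X=3, Z=1, U=2, Y=1) weight 1/324
  (W=1, X=2, Z=0, U=2, Y=0) weight 1/378
  … 27 more
Group by W:
  weight(W=0) = 1/9
  weight(W=1) = 2/21
Total weight = 1/9 + 2/21 = 13/63
P(W=0 | obs) = 1/9 / 13/63 = 7/13
P(W=1 | obs) = 2/21 / 13/63 = 6/13

P(W=0) = 7/13, P(W=1) = 6/13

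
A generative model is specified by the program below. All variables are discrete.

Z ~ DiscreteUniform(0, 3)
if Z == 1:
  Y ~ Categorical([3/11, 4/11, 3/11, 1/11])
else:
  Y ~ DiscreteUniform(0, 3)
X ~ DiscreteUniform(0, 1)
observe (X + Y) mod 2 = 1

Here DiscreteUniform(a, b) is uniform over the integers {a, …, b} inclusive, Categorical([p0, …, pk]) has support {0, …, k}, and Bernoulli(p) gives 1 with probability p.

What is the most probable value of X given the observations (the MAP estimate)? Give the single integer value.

argmax_v P(X = v | obs) = 1

Enumerate traces; 16 have nonzero weight after conditioning:
  (Z=0, Y=0, X=1) weight 1/32
  (Z=0, Y=1, X=0) weight 1/32
  (Z=0, Y=2, X=1) weight 1/32
  (Z=0, Y=3, X=0) weight 1/32
  (Z=1, Y=0, X=1) weight 3/88
  (Z=1, Y=1, X=0) weight 1/22
  (Z=1, Y=2, X=1) weight 3/88
  (Z=1, Y=3, X=0) weight 1/88
  … 8 more
Group by X:
  weight(X=0) = 43/176
  weight(X=1) = 45/176
Total weight = 43/176 + 45/176 = 1/2
P(X=0 | obs) = 43/176 / 1/2 = 43/88
P(X=1 | obs) = 45/176 / 1/2 = 45/88
argmax = 1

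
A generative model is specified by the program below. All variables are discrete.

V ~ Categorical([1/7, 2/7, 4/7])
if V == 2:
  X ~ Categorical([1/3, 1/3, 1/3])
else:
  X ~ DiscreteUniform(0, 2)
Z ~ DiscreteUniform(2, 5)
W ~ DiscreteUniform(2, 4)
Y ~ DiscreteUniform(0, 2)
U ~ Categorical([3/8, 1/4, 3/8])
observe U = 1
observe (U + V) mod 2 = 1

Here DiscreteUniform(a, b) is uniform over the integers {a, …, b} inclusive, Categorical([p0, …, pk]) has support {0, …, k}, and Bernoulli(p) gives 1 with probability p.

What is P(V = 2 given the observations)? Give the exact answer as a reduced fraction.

P(V = 2 | obs) = 4/5

Enumerate traces; 216 have nonzero weight after conditioning:
  (V=0, X=0, Z=2, W=2, Y=0, U=1) weight 1/3024
  (V=0, X=0, Z=2, W=2, Y=1, U=1) weight 1/3024
  (V=0, X=0, Z=2, W=2, Y=2, U=1) weight 1/3024
  (V=0, X=0, Z=2, W=3, Y=0, U=1) weight 1/3024
  (V=0, X=0, Z=2, W=3, Y=1, U=1) weight 1/3024
  (V=0, X=0, Z=2, W=3, Y=2, U=1) weight 1/3024
  (V=0, X=0, Z=2, W=4, Y=0, U=1) weight 1/3024
  (V=0, X=0, Z=2, W=4, Y=1, U=1) weight 1/3024
  (V=2, X=0, Z=2, W=2, Y=0, U=1) weight 1/756
  … 207 more
Group by V:
  weight(V=0) = 1/28
  weight(V=2) = 1/7
Total weight = 1/28 + 1/7 = 5/28
P(V=0 | obs) = 1/28 / 5/28 = 1/5
P(V=2 | obs) = 1/7 / 5/28 = 4/5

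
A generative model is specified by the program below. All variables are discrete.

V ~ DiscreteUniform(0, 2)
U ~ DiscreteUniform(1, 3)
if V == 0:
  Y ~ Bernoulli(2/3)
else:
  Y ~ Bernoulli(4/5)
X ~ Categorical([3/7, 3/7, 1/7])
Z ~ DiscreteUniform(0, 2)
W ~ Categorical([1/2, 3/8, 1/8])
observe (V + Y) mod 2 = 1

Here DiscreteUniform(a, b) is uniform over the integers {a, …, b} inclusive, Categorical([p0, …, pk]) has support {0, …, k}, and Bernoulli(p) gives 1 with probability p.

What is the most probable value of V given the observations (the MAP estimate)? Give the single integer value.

argmax_v P(V = v | obs) = 2

Enumerate traces; 243 have nonzero weight after conditioning:
  (V=0, U=1, Y=1, X=0, Z=0, W=0) weight 1/189
  (V=0, U=1, Y=1, X=0, Z=0, W=1) weight 1/252
  (V=0, U=1, Y=1, X=0, Z=0, W=2) weight 1/756
  (V=0, U=1, Y=1, X=0, Z=1, W=0) weight 1/189
  (V=0, U=1, Y=1, X=0, Z=1, W=1) weight 1/252
  (V=0, U=1, Y=1, X=0, Z=1, W=2) weight 1/756
  (V=0, U=1, Y=1, X=0, Z=2, W=0) weight 1/189
  (V=0, U=1, Y=1, X=0, Z=2, W=1) weight 1/252
  (V=1, U=1, Y=0, X=0, Z=0, W=0) weight 1/630
  (V=2, U=1, Y=1, X=0, Z=0, W=0) weight 2/315
  … 233 more
Group by V:
  weight(V=0) = 2/9
  weight(V=1) = 1/15
  weight(V=2) = 4/15
Total weight = 2/9 + 1/15 + 4/15 = 5/9
P(V=0 | obs) = 2/9 / 5/9 = 2/5
P(V=1 | obs) = 1/15 / 5/9 = 3/25
P(V=2 | obs) = 4/15 / 5/9 = 12/25
argmax = 2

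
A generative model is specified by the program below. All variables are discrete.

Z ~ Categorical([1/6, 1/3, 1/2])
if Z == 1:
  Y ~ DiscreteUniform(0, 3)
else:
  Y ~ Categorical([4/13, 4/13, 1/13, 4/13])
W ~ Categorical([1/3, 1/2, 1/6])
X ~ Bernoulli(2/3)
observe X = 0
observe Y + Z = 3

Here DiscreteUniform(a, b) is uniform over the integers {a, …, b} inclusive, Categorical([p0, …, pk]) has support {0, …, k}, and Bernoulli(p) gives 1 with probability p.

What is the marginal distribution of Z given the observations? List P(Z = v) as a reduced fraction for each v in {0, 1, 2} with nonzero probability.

P(Z=0) = 8/45, P(Z=1) = 13/45, P(Z=2) = 8/15

Enumerate traces; 9 have nonzero weight after conditioning:
  (Z=0, Y=3, W=0, X=0) weight 2/351
  (Z=0, Y=3, W=1, X=0) weight 1/117
  (Z=0, Y=3, W=2, X=0) weight 1/351
  (Z=1, Y=2, W=0, X=0) weight 1/108
  (Z=1, Y=2, W=1, X=0) weight 1/72
  (Z=1, Y=2, W=2, X=0) weight 1/216
  (Z=2, Y=1, W=0, X=0) weight 2/117
  (Z=2, Y=1, W=1, X=0) weight 1/39
  … 1 more
Group by Z:
  weight(Z=0) = 2/117
  weight(Z=1) = 1/36
  weight(Z=2) = 2/39
Total weight = 2/117 + 1/36 + 2/39 = 5/52
P(Z=0 | obs) = 2/117 / 5/52 = 8/45
P(Z=1 | obs) = 1/36 / 5/52 = 13/45
P(Z=2 | obs) = 2/39 / 5/52 = 8/15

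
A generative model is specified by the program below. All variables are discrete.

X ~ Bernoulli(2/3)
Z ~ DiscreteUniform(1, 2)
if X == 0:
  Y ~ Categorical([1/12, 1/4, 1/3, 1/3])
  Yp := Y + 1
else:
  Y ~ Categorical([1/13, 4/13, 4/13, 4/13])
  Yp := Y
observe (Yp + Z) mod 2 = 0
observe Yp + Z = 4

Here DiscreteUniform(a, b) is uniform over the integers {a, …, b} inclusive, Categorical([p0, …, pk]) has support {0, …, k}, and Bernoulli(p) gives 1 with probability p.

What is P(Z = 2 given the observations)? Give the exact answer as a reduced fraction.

P(Z = 2 | obs) = 135/283

Enumerate traces; 4 have nonzero weight after conditioning:
  (X=0, Z=1, Y=2) weight 1/18
  (X=0, Z=2, Y=1) weight 1/24
  (X=1, Z=1, Y=3) weight 4/39
  (X=1, Z=2, Y=2) weight 4/39
Group by Z:
  weight(Z=1) = 37/234
  weight(Z=2) = 15/104
Total weight = 37/234 + 15/104 = 283/936
P(Z=1 | obs) = 37/234 / 283/936 = 148/283
P(Z=2 | obs) = 15/104 / 283/936 = 135/283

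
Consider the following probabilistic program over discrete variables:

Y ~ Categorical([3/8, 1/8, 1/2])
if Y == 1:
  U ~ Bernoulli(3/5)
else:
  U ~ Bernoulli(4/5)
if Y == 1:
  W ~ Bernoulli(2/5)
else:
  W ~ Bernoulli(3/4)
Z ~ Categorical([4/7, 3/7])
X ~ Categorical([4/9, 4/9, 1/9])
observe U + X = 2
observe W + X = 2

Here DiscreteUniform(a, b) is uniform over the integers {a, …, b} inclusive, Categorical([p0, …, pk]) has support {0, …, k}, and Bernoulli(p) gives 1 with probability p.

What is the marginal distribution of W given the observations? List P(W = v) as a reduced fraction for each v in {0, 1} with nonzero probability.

P(W=0) = 59/1835, P(W=1) = 1776/1835

Enumerate traces; 12 have nonzero weight after conditioning:
  (Y=0, U=0, W=0, Z=0, X=2) weight 1/840
  (Y=0, U=0, W=0, Z=1, X=2) weight 1/1120
  (Y=0, U=1, W=1, Z=0, X=1) weight 2/35
  (Y=0, U=1, W=1, Z=1, X=1) weight 3/70
  (Y=1, U=0, W=0, Z=0, X=2) weight 1/525
  (Y=1, U=0, W=0, Z=1, X=2) weight 1/700
  (Y=1, U=1, W=1, Z=0, X=1) weight 4/525
  (Y=1, U=1, W=1, Z=1, X=1) weight 1/175
  … 4 more
Group by W:
  weight(W=0) = 59/7200
  weight(W=1) = 37/150
Total weight = 59/7200 + 37/150 = 367/1440
P(W=0 | obs) = 59/7200 / 367/1440 = 59/1835
P(W=1 | obs) = 37/150 / 367/1440 = 1776/1835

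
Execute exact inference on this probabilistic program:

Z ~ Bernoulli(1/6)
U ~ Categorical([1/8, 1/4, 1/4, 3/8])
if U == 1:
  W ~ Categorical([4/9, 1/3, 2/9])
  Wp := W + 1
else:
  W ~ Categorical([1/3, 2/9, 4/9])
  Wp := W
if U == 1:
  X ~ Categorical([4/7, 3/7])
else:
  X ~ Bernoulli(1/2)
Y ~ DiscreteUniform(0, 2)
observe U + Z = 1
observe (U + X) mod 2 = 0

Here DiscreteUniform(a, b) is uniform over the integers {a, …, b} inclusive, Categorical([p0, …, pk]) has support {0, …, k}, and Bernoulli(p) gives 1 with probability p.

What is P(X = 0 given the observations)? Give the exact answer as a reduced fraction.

P(X = 0 | obs) = 7/67

Enumerate traces; 18 have nonzero weight after conditioning:
  (Z=0, U=1, W=0, X=1, Y=0) weight 5/378
  (Z=0, U=1, W=0, X=1, Y=1) weight 5/378
  (Z=0, U=1, W=0, X=1, Y=2) weight 5/378
  (Z=0, U=1, W=1, X=1, Y=0) weight 5/504
  (Z=0, U=1, W=1, X=1, Y=1) weight 5/504
  (Z=0, U=1, W=1, X=1, Y=2) weight 5/504
  (Z=0, U=1, W=2, X=1, Y=0) weight 5/756
  (Z=0, U=1, W=2, X=1, Y=1) weight 5/756
  (Z=1, U=0, W=0, X=0, Y=0) weight 1/864
  … 9 more
Group by X:
  weight(X=0) = 1/96
  weight(X=1) = 5/56
Total weight = 1/96 + 5/56 = 67/672
P(X=0 | obs) = 1/96 / 67/672 = 7/67
P(X=1 | obs) = 5/56 / 67/672 = 60/67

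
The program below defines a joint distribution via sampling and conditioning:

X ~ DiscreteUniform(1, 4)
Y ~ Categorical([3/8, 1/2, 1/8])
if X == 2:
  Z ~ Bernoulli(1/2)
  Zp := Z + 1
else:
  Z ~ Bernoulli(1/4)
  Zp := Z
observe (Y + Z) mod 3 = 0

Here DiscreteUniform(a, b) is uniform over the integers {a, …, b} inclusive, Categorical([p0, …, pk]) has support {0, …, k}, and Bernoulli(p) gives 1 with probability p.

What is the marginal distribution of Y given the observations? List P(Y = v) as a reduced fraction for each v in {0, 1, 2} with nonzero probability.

P(Y=0) = 33/38, P(Y=2) = 5/38

Enumerate traces; 8 have nonzero weight after conditioning:
  (X=1, Y=0, Z=0) weight 9/128
  (X=1, Y=2, Z=1) weight 1/128
  (X=2, Y=0, Z=0) weight 3/64
  (X=2, Y=2, Z=1) weight 1/64
  (X=3, Y=0, Z=0) weight 9/128
  (X=3, Y=2, Z=1) weight 1/128
  (X=4, Y=0, Z=0) weight 9/128
  (X=4, Y=2, Z=1) weight 1/128
Group by Y:
  weight(Y=0) = 33/128
  weight(Y=2) = 5/128
Total weight = 33/128 + 5/128 = 19/64
P(Y=0 | obs) = 33/128 / 19/64 = 33/38
P(Y=2 | obs) = 5/128 / 19/64 = 5/38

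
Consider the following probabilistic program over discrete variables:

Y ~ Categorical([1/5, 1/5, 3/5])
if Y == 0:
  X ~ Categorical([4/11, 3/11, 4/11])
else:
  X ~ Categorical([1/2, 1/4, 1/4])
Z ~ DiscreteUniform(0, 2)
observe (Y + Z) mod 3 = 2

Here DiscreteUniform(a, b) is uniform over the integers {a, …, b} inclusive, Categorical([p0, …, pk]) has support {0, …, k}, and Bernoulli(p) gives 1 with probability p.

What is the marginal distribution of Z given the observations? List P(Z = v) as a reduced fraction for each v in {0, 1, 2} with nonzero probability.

P(Z=0) = 3/5, P(Z=1) = 1/5, P(Z=2) = 1/5

Enumerate traces; 9 have nonzero weight after conditioning:
  (Y=0, X=0, Z=2) weight 4/165
  (Y=0, X=1, Z=2) weight 1/55
  (Y=0, X=2, Z=2) weight 4/165
  (Y=1, X=0, Z=1) weight 1/30
  (Y=1, X=1, Z=1) weight 1/60
  (Y=1, X=2, Z=1) weight 1/60
  (Y=2, X=0, Z=0) weight 1/10
  (Y=2, X=1, Z=0) weight 1/20
  … 1 more
Group by Z:
  weight(Z=0) = 1/5
  weight(Z=1) = 1/15
  weight(Z=2) = 1/15
Total weight = 1/5 + 1/15 + 1/15 = 1/3
P(Z=0 | obs) = 1/5 / 1/3 = 3/5
P(Z=1 | obs) = 1/15 / 1/3 = 1/5
P(Z=2 | obs) = 1/15 / 1/3 = 1/5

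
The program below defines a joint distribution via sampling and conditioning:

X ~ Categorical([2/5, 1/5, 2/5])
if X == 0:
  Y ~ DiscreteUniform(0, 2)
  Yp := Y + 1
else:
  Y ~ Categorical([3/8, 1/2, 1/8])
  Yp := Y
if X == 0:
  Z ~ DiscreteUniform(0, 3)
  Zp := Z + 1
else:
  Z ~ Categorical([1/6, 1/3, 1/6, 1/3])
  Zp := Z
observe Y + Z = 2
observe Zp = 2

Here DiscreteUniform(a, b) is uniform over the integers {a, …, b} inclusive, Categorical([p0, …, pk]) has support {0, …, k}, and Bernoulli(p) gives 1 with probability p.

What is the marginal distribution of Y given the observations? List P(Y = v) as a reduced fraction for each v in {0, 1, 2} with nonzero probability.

P(Y=0) = 9/17, P(Y=1) = 8/17

Enumerate traces; 3 have nonzero weight after conditioning:
  (X=0, Y=1, Z=1) weight 1/30
  (X=1, Y=0, Z=2) weight 1/80
  (X=2, Y=0, Z=2) weight 1/40
Group by Y:
  weight(Y=0) = 3/80
  weight(Y=1) = 1/30
Total weight = 3/80 + 1/30 = 17/240
P(Y=0 | obs) = 3/80 / 17/240 = 9/17
P(Y=1 | obs) = 1/30 / 17/240 = 8/17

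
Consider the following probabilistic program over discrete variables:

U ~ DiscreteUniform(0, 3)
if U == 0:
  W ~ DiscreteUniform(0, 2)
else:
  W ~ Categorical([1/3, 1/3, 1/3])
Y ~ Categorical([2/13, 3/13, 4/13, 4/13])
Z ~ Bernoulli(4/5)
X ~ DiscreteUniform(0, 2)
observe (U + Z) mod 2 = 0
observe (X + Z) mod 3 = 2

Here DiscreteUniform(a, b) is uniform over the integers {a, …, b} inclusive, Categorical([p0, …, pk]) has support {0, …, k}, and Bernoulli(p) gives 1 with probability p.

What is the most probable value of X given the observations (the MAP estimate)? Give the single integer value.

argmax_v P(X = v | obs) = 1

Enumerate traces; 48 have nonzero weight after conditioning:
  (U=0, W=0, Y=0, Z=0, X=2) weight 1/1170
  (U=0, W=0, Y=1, Z=0, X=2) weight 1/780
  (U=0, W=0, Y=2, Z=0, X=2) weight 1/585
  (U=0, W=0, Y=3, Z=0, X=2) weight 1/585
  (U=0, W=1, Y=0, Z=0, X=2) weight 1/1170
  (U=0, W=1, Y=1, Z=0, X=2) weight 1/780
  (U=0, W=1, Y=2, Z=0, X=2) weight 1/585
  (U=0, W=1, Y=3, Z=0, X=2) weight 1/585
  (U=1, W=0, Y=0, Z=1, X=1) weight 2/585
  … 39 more
Group by X:
  weight(X=1) = 2/15
  weight(X=2) = 1/30
Total weight = 2/15 + 1/30 = 1/6
P(X=1 | obs) = 2/15 / 1/6 = 4/5
P(X=2 | obs) = 1/30 / 1/6 = 1/5
argmax = 1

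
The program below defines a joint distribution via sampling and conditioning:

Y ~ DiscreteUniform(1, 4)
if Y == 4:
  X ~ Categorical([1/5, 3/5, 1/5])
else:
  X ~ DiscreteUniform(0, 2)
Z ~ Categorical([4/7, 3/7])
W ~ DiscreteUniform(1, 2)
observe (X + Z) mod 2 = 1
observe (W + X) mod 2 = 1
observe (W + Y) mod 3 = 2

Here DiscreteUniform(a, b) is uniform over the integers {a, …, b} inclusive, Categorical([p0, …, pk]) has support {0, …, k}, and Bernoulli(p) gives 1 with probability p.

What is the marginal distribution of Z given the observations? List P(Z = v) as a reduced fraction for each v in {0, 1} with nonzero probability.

P(Z=0) = 5/17, P(Z=1) = 12/17

Enumerate traces; 5 have nonzero weight after conditioning:
  (Y=1, X=0, Z=1, W=1) weight 1/56
  (Y=1, X=2, Z=1, W=1) weight 1/56
  (Y=3, X=1, Z=0, W=2) weight 1/42
  (Y=4, X=0, Z=1, W=1) weight 3/280
  (Y=4, X=2, Z=1, W=1) weight 3/280
Group by Z:
  weight(Z=0) = 1/42
  weight(Z=1) = 2/35
Total weight = 1/42 + 2/35 = 17/210
P(Z=0 | obs) = 1/42 / 17/210 = 5/17
P(Z=1 | obs) = 2/35 / 17/210 = 12/17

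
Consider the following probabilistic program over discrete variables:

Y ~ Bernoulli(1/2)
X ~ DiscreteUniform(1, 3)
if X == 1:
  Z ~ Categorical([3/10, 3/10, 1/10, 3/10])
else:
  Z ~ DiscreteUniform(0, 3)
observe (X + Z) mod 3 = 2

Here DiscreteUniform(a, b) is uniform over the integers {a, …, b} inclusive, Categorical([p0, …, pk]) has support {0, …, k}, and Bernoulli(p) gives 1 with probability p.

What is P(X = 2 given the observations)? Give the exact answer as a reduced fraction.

Enumerate traces; 8 have nonzero weight after conditioning:
  (Y=0, X=1, Z=1) weight 1/20
  (Y=0, X=2, Z=0) weight 1/24
  (Y=0, X=2, Z=3) weight 1/24
  (Y=0, X=3, Z=2) weight 1/24
  (Y=1, X=1, Z=1) weight 1/20
  (Y=1, X=2, Z=0) weight 1/24
  (Y=1, X=2, Z=3) weight 1/24
  (Y=1, X=3, Z=2) weight 1/24
Group by X:
  weight(X=1) = 1/10
  weight(X=2) = 1/6
  weight(X=3) = 1/12
Total weight = 1/10 + 1/6 + 1/12 = 7/20
P(X=1 | obs) = 1/10 / 7/20 = 2/7
P(X=2 | obs) = 1/6 / 7/20 = 10/21
P(X=3 | obs) = 1/12 / 7/20 = 5/21

P(X = 2 | obs) = 10/21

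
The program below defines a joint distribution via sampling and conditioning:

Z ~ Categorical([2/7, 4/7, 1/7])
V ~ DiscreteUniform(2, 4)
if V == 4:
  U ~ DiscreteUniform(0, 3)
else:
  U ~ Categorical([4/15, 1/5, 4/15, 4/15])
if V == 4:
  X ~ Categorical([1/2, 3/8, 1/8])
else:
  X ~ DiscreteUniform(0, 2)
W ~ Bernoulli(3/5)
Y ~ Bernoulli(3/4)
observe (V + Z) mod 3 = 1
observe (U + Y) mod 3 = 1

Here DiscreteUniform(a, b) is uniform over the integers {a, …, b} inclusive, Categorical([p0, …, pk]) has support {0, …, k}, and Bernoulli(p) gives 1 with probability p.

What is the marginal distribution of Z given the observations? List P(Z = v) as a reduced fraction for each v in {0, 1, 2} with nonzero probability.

P(Z=0) = 7/25, P(Z=1) = 72/125, P(Z=2) = 18/125

Enumerate traces; 54 have nonzero weight after conditioning:
  (Z=0, V=4, U=0, X=0, W=0, Y=1) weight 1/280
  (Z=0, V=4, U=0, X=0, W=1, Y=1) weight 3/560
  (Z=0, V=4, U=0, X=1, W=0, Y=1) weight 3/1120
  (Z=0, V=4, U=0, X=1, W=1, Y=1) weight 9/2240
  (Z=0, V=4, U=0, X=2, W=0, Y=1) weight 1/1120
  (Z=0, V=4, U=0, X=2, W=1, Y=1) weight 3/2240
  (Z=0, V=4, U=1, X=0, W=0, Y=0) weight 1/840
  (Z=0, V=4, U=1, X=0, W=1, Y=0) weight 1/560
  (Z=1, V=3, U=0, X=0, W=0, Y=1) weight 8/1575
  (Z=2, V=2, U=0, X=0, W=0, Y=1) weight 2/1575
  … 44 more
Group by Z:
  weight(Z=0) = 1/24
  weight(Z=1) = 3/35
  weight(Z=2) = 3/140
Total weight = 1/24 + 3/35 + 3/140 = 25/168
P(Z=0 | obs) = 1/24 / 25/168 = 7/25
P(Z=1 | obs) = 3/35 / 25/168 = 72/125
P(Z=2 | obs) = 3/140 / 25/168 = 18/125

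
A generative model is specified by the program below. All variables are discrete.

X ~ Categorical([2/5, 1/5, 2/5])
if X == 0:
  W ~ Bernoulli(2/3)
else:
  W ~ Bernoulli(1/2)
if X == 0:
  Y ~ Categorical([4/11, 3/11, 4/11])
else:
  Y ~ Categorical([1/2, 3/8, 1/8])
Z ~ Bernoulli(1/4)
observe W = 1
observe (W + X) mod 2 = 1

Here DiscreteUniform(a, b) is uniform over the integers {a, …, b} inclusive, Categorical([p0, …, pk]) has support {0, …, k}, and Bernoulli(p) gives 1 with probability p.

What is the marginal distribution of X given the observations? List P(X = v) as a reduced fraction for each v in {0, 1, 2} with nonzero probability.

Enumerate traces; 12 have nonzero weight after conditioning:
  (X=0, W=1, Y=0, Z=0) weight 4/55
  (X=0, W=1, Y=0, Z=1) weight 4/165
  (X=0, W=1, Y=1, Z=0) weight 3/55
  (X=0, W=1, Y=1, Z=1) weight 1/55
  (X=0, W=1, Y=2, Z=0) weight 4/55
  (X=0, W=1, Y=2, Z=1) weight 4/165
  (X=2, W=1, Y=0, Z=0) weight 3/40
  (X=2, W=1, Y=0, Z=1) weight 1/40
  … 4 more
Group by X:
  weight(X=0) = 4/15
  weight(X=2) = 1/5
Total weight = 4/15 + 1/5 = 7/15
P(X=0 | obs) = 4/15 / 7/15 = 4/7
P(X=2 | obs) = 1/5 / 7/15 = 3/7

P(X=0) = 4/7, P(X=2) = 3/7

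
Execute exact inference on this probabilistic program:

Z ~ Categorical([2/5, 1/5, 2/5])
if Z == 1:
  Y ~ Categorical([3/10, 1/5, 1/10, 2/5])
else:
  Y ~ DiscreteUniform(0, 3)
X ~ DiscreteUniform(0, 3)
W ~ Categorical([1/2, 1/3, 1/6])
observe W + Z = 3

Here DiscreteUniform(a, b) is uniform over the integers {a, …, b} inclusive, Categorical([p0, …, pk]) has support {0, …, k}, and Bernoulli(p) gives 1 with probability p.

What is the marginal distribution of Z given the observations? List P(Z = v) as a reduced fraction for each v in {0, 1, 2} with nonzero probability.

P(Z=1) = 1/5, P(Z=2) = 4/5

Enumerate traces; 32 have nonzero weight after conditioning:
  (Z=1, Y=0, X=0, W=2) weight 1/400
  (Z=1, Y=0, X=1, W=2) weight 1/400
  (Z=1, Y=0, X=2, W=2) weight 1/400
  (Z=1, Y=0, X=3, W=2) weight 1/400
  (Z=1, Y=1, X=0, W=2) weight 1/600
  (Z=1, Y=1, X=1, W=2) weight 1/600
  (Z=1, Y=1, X=2, W=2) weight 1/600
  (Z=1, Y=1, X=3, W=2) weight 1/600
  (Z=2, Y=0, X=0, W=1) weight 1/120
  … 23 more
Group by Z:
  weight(Z=1) = 1/30
  weight(Z=2) = 2/15
Total weight = 1/30 + 2/15 = 1/6
P(Z=1 | obs) = 1/30 / 1/6 = 1/5
P(Z=2 | obs) = 2/15 / 1/6 = 4/5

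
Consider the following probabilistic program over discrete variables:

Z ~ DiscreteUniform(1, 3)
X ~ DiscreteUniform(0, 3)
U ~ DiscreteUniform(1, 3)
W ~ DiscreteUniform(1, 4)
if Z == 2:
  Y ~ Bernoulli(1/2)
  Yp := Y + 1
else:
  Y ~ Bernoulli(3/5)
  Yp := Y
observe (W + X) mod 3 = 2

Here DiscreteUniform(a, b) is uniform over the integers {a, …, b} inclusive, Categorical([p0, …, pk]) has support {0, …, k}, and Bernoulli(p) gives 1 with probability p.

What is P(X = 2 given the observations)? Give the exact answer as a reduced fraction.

P(X = 2 | obs) = 1/5

Enumerate traces; 90 have nonzero weight after conditioning:
  (Z=1, X=0, U=1, W=2, Y=0) weight 1/360
  (Z=1, X=0, U=1, W=2, Y=1) weight 1/240
  (Z=1, X=0, U=2, W=2, Y=0) weight 1/360
  (Z=1, X=0, U=2, W=2, Y=1) weight 1/240
  (Z=1, X=0, U=3, W=2, Y=0) weight 1/360
  (Z=1, X=0, U=3, W=2, Y=1) weight 1/240
  (Z=1, X=1, U=1, W=1, Y=0) weight 1/360
  (Z=1, X=1, U=1, W=1, Y=1) weight 1/240
  (Z=1, X=2, U=1, W=3, Y=0) weight 1/360
  (Z=1, X=3, U=1, W=2, Y=0) weight 1/360
  … 80 more
Group by X:
  weight(X=0) = 1/16
  weight(X=1) = 1/8
  weight(X=2) = 1/16
  weight(X=3) = 1/16
Total weight = 1/16 + 1/8 + 1/16 + 1/16 = 5/16
P(X=0 | obs) = 1/16 / 5/16 = 1/5
P(X=1 | obs) = 1/8 / 5/16 = 2/5
P(X=2 | obs) = 1/16 / 5/16 = 1/5
P(X=3 | obs) = 1/16 / 5/16 = 1/5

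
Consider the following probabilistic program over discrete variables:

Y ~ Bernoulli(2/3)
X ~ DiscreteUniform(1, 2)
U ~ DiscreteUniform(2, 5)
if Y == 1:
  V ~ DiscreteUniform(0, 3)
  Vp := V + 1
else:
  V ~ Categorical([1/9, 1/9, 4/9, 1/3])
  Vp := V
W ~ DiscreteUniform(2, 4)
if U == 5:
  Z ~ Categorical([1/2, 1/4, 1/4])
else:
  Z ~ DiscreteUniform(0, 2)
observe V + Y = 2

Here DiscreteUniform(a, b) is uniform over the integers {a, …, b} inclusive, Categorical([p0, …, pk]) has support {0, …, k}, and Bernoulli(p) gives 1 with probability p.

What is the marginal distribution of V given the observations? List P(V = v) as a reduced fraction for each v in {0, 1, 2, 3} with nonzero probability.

P(V=1) = 9/17, P(V=2) = 8/17

Enumerate traces; 144 have nonzero weight after conditioning:
  (Y=0, X=1, U=2, V=2, W=2, Z=0) weight 1/486
  (Y=0, X=1, U=2, V=2, W=2, Z=1) weight 1/486
  (Y=0, X=1, U=2, V=2, W=2, Z=2) weight 1/486
  (Y=0, X=1, U=2, V=2, W=3, Z=0) weight 1/486
  (Y=0, X=1, U=2, V=2, W=3, Z=1) weight 1/486
  (Y=0, X=1, U=2, V=2, W=3, Z=2) weight 1/486
  (Y=0, X=1, U=2, V=2, W=4, Z=0) weight 1/486
  (Y=0, X=1, U=2, V=2, W=4, Z=1) weight 1/486
  (Y=1, X=1, U=2, V=1, W=2, Z=0) weight 1/432
  … 135 more
Group by V:
  weight(V=1) = 1/6
  weight(V=2) = 4/27
Total weight = 1/6 + 4/27 = 17/54
P(V=1 | obs) = 1/6 / 17/54 = 9/17
P(V=2 | obs) = 4/27 / 17/54 = 8/17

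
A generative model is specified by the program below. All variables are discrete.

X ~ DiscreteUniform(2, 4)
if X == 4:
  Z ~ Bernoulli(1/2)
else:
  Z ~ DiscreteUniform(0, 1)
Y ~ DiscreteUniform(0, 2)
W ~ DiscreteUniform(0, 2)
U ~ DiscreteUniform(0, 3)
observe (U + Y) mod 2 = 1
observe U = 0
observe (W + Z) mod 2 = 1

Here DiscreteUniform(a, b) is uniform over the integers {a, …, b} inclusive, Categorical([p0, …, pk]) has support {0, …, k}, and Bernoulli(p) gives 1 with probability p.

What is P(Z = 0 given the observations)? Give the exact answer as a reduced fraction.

Enumerate traces; 9 have nonzero weight after conditioning:
  (X=2, Z=0, Y=1, W=1, U=0) weight 1/216
  (X=2, Z=1, Y=1, W=0, U=0) weight 1/216
  (X=2, Z=1, Y=1, W=2, U=0) weight 1/216
  (X=3, Z=0, Y=1, W=1, U=0) weight 1/216
  (X=3, Z=1, Y=1, W=0, U=0) weight 1/216
  (X=3, Z=1, Y=1, W=2, U=0) weight 1/216
  (X=4, Z=0, Y=1, W=1, U=0) weight 1/216
  (X=4, Z=1, Y=1, W=0, U=0) weight 1/216
  … 1 more
Group by Z:
  weight(Z=0) = 1/72
  weight(Z=1) = 1/36
Total weight = 1/72 + 1/36 = 1/24
P(Z=0 | obs) = 1/72 / 1/24 = 1/3
P(Z=1 | obs) = 1/36 / 1/24 = 2/3

P(Z = 0 | obs) = 1/3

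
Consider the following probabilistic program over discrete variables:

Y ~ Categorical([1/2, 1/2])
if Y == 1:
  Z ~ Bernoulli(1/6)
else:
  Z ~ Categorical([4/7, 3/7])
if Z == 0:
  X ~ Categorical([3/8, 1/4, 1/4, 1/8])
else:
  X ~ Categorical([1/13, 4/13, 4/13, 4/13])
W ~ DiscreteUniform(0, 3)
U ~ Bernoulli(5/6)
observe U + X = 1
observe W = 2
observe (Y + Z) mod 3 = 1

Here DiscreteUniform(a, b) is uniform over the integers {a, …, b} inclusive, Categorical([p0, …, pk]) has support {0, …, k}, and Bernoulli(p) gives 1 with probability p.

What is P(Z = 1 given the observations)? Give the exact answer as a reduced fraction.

Enumerate traces; 4 have nonzero weight after conditioning:
  (Y=0, Z=1, X=0, W=2, U=1) weight 5/1456
  (Y=0, Z=1, X=1, W=2, U=0) weight 1/364
  (Y=1, Z=0, X=0, W=2, U=1) weight 25/768
  (Y=1, Z=0, X=1, W=2, U=0) weight 5/1152
Group by Z:
  weight(Z=0) = 85/2304
  weight(Z=1) = 9/1456
Total weight = 85/2304 + 9/1456 = 9031/209664
P(Z=0 | obs) = 85/2304 / 9031/209664 = 7735/9031
P(Z=1 | obs) = 9/1456 / 9031/209664 = 1296/9031

P(Z = 1 | obs) = 1296/9031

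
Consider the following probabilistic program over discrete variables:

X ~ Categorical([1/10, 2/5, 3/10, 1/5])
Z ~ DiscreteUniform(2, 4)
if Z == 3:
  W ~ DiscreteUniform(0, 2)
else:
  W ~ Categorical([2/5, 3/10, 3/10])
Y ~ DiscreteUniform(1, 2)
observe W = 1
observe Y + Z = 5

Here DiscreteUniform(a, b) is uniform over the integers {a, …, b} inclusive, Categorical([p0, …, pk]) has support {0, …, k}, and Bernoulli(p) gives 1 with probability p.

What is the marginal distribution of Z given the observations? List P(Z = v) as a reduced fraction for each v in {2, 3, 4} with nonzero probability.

Enumerate traces; 8 have nonzero weight after conditioning:
  (X=0, Z=3, W=1, Y=2) weight 1/180
  (X=0, Z=4, W=1, Y=1) weight 1/200
  (X=1, Z=3, W=1, Y=2) weight 1/45
  (X=1, Z=4, W=1, Y=1) weight 1/50
  (X=2, Z=3, W=1, Y=2) weight 1/60
  (X=2, Z=4, W=1, Y=1) weight 3/200
  (X=3, Z=3, W=1, Y=2) weight 1/90
  (X=3, Z=4, W=1, Y=1) weight 1/100
Group by Z:
  weight(Z=3) = 1/18
  weight(Z=4) = 1/20
Total weight = 1/18 + 1/20 = 19/180
P(Z=3 | obs) = 1/18 / 19/180 = 10/19
P(Z=4 | obs) = 1/20 / 19/180 = 9/19

P(Z=3) = 10/19, P(Z=4) = 9/19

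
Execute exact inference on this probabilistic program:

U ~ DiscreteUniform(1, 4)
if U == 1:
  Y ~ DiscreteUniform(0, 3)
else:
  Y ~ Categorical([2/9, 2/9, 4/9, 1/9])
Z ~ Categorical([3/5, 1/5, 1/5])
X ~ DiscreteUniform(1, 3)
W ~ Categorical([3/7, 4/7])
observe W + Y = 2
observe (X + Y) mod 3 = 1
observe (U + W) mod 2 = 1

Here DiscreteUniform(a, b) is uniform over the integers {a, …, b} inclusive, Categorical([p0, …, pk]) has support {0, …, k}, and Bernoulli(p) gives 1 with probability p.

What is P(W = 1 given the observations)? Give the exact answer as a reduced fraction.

P(W = 1 | obs) = 64/139

Enumerate traces; 12 have nonzero weight after conditioning:
  (U=1, Y=2, Z=0, X=2, W=0) weight 3/560
  (U=1, Y=2, Z=1, X=2, W=0) weight 1/560
  (U=1, Y=2, Z=2, X=2, W=0) weight 1/560
  (U=2, Y=1, Z=0, X=3, W=1) weight 2/315
  (U=2, Y=1, Z=1, X=3, W=1) weight 2/945
  (U=2, Y=1, Z=2, X=3, W=1) weight 2/945
  (U=3, Y=2, Z=0, X=2, W=0) weight 1/105
  (U=3, Y=2, Z=1, X=2, W=0) weight 1/315
  … 4 more
Group by W:
  weight(W=0) = 25/1008
  weight(W=1) = 4/189
Total weight = 25/1008 + 4/189 = 139/3024
P(W=0 | obs) = 25/1008 / 139/3024 = 75/139
P(W=1 | obs) = 4/189 / 139/3024 = 64/139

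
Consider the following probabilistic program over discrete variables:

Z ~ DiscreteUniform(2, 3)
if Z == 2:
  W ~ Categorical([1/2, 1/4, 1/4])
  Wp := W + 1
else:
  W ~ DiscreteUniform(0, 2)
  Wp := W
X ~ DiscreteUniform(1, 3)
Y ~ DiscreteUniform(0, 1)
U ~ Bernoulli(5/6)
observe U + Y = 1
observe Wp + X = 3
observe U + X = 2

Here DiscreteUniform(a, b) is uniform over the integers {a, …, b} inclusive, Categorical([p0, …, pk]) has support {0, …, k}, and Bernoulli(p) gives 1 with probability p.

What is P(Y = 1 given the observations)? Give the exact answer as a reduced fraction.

P(Y = 1 | obs) = 2/9

Enumerate traces; 4 have nonzero weight after conditioning:
  (Z=2, W=0, X=2, Y=1, U=0) weight 1/144
  (Z=2, W=1, X=1, Y=0, U=1) weight 5/288
  (Z=3, W=1, X=2, Y=1, U=0) weight 1/216
  (Z=3, W=2, X=1, Y=0, U=1) weight 5/216
Group by Y:
  weight(Y=0) = 35/864
  weight(Y=1) = 5/432
Total weight = 35/864 + 5/432 = 5/96
P(Y=0 | obs) = 35/864 / 5/96 = 7/9
P(Y=1 | obs) = 5/432 / 5/96 = 2/9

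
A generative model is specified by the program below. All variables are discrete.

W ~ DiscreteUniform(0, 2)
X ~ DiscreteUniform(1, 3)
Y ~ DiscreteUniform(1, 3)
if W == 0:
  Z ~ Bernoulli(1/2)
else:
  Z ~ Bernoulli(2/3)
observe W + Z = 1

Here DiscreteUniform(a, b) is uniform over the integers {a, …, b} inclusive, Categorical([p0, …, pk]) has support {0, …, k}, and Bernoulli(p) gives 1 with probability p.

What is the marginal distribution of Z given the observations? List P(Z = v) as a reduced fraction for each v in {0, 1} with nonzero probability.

P(Z=0) = 2/5, P(Z=1) = 3/5

Enumerate traces; 18 have nonzero weight after conditioning:
  (W=0, X=1, Y=1, Z=1) weight 1/54
  (W=0, X=1, Y=2, Z=1) weight 1/54
  (W=0, X=1, Y=3, Z=1) weight 1/54
  (W=0, X=2, Y=1, Z=1) weight 1/54
  (W=0, X=2, Y=2, Z=1) weight 1/54
  (W=0, X=2, Y=3, Z=1) weight 1/54
  (W=0, X=3, Y=1, Z=1) weight 1/54
  (W=0, X=3, Y=2, Z=1) weight 1/54
  (W=1, X=1, Y=1, Z=0) weight 1/81
  … 9 more
Group by Z:
  weight(Z=0) = 1/9
  weight(Z=1) = 1/6
Total weight = 1/9 + 1/6 = 5/18
P(Z=0 | obs) = 1/9 / 5/18 = 2/5
P(Z=1 | obs) = 1/6 / 5/18 = 3/5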